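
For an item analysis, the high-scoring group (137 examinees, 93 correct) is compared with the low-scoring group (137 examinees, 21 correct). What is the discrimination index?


p_upper = 93/137 = 0.6788
p_lower = 21/137 = 0.1533
D = 0.6788 - 0.1533 = 0.5255

0.5255


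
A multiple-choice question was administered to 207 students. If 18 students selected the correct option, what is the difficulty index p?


Item difficulty p = number correct / total examinees
p = 18 / 207
p = 0.087

0.087


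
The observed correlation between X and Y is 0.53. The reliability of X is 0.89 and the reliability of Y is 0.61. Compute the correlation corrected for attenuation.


r_corrected = rxy / sqrt(rxx * ryy)
= 0.53 / sqrt(0.89 * 0.61)
= 0.53 / sqrt(0.5429)
= 0.53 / 0.736817
r_corrected = 0.7193

0.7193


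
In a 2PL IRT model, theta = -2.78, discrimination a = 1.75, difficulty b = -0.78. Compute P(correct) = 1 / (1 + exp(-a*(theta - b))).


a*(theta - b) = 1.75 * (-2.78 - -0.78) = -3.5
exp(--3.5) = 33.1155
P = 1 / (1 + 33.1155)
P = 0.0293

0.0293


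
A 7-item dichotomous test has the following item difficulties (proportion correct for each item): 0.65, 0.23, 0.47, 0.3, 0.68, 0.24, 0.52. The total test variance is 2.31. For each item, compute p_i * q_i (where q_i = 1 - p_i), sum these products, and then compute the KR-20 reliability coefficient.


For each item, compute p_i * q_i:
  Item 1: 0.65 * 0.35 = 0.2275
  Item 2: 0.23 * 0.77 = 0.1771
  Item 3: 0.47 * 0.53 = 0.2491
  Item 4: 0.3 * 0.7 = 0.21
  Item 5: 0.68 * 0.32 = 0.2176
  Item 6: 0.24 * 0.76 = 0.1824
  Item 7: 0.52 * 0.48 = 0.2496
Sum(p_i * q_i) = 0.2275 + 0.1771 + 0.2491 + 0.21 + 0.2176 + 0.1824 + 0.2496 = 1.5133
KR-20 = (k/(k-1)) * (1 - Sum(p_i*q_i) / Var_total)
= (7/6) * (1 - 1.5133/2.31)
= 1.1667 * 0.3449
KR-20 = 0.4024

0.4024


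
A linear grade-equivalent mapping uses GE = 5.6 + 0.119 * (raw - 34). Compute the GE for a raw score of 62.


raw - median = 62 - 34 = 28
slope * diff = 0.119 * 28 = 3.332
GE = 5.6 + 3.332
GE = 8.932

8.932


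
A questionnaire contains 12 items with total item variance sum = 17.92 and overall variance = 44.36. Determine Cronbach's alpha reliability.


alpha = (k/(k-1)) * (1 - sum(si^2)/s_total^2)
= (12/11) * (1 - 17.92/44.36)
alpha = 0.6502

0.6502


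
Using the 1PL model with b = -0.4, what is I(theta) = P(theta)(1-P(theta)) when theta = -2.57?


P = 1/(1+exp(-(-2.57--0.4))) = 0.1025
I = P*(1-P) = 0.1025 * 0.8975
I = 0.092

0.092


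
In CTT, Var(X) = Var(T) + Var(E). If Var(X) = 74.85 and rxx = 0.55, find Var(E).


var_true = rxx * var_obs = 0.55 * 74.85 = 41.1675
var_error = var_obs - var_true
var_error = 74.85 - 41.1675
var_error = 33.6825

33.6825


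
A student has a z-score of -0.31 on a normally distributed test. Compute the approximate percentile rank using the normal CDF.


CDF(z) = 0.5 * (1 + erf(z/sqrt(2)))
erf(-0.2192) = -0.2434
CDF = 0.3783
Percentile rank = 0.3783 * 100 = 37.83

37.83


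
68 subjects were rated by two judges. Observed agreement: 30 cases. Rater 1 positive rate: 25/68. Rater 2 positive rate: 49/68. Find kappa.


P_o = 30/68 = 0.441176
P_e = (25*49 + 43*19) / 4624 = 0.441609
kappa = (P_o - P_e) / (1 - P_e)
kappa = (0.441176 - 0.441609) / (1 - 0.441609)
kappa = -0.0008

-0.0008


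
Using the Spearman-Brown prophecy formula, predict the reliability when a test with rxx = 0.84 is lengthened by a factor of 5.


r_new = (n * rxx) / (1 + (n-1) * rxx)
r_new = (5 * 0.84) / (1 + 4 * 0.84)
r_new = 4.2 / 4.36
r_new = 0.9633

0.9633


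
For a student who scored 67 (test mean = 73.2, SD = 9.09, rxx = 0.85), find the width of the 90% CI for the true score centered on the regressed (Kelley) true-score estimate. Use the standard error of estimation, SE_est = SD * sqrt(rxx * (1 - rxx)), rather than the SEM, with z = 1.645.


True score estimate = 0.85*67 + 0.15*73.2 = 67.93
SE_est = SD * sqrt(rxx * (1 - rxx)) = 9.09 * sqrt(0.85 * 0.15) = 9.09 * sqrt(0.1275) = 3.245779
CI = T_est +/- z * SE_est, so width = 2 * z * SE_est = 2 * 1.645 * 3.245779
Width = 10.6786

10.6786


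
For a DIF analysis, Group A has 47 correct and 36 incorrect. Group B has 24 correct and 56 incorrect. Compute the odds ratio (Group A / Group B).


Odds_A = 47/36 = 1.3056
Odds_B = 24/56 = 0.4286
OR = Odds_A / Odds_B = 1.3056 / 0.4286
Exactly, OR = (47 * 56) / (36 * 24) = 2632 / 864
OR = 3.0463

3.0463


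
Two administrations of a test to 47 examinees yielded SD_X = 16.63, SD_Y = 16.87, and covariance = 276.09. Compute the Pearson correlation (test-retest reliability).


r = cov(X,Y) / (SD_X * SD_Y)
r = 276.09 / (16.63 * 16.87)
r = 276.09 / 280.5481
r = 0.9841

0.9841


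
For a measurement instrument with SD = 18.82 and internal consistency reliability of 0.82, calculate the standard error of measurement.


SEM = SD * sqrt(1 - rxx)
SEM = 18.82 * sqrt(1 - 0.82)
SEM = 18.82 * sqrt(0.18) = 18.82 * 0.424264
SEM = 7.9846

7.9846


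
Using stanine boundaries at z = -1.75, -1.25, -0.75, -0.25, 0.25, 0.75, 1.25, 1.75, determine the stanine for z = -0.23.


Stanine boundaries: [-1.75, -1.25, -0.75, -0.25, 0.25, 0.75, 1.25, 1.75]
z = -0.23
Check each boundary:
  z >= -1.75 -> could be stanine 2
  z >= -1.25 -> could be stanine 3
  z >= -0.75 -> could be stanine 4
  z >= -0.25 -> could be stanine 5
  z < 0.25
  z < 0.75
  z < 1.25
  z < 1.75
Highest qualifying boundary gives stanine = 5

5


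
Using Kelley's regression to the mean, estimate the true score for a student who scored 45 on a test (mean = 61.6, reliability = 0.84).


T_est = rxx * X + (1 - rxx) * mean
T_est = 0.84 * 45 + 0.16 * 61.6
T_est = 37.8 + 9.856
T_est = 47.656

47.656


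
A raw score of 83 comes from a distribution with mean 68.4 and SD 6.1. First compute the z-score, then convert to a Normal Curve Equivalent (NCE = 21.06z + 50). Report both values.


z = (X - mean) / SD = (83 - 68.4) / 6.1
z = 14.6 / 6.1
z = 2.3934
NCE = NCE = 21.06z + 50
Carry z at full precision (z = 14.6 / 6.1) into the conversion:
NCE = 21.06 * (14.6 / 6.1) + 50 = 307.476 / 6.1 + 50
NCE = 50.4059 + 50
NCE = 100.4059

100.4059


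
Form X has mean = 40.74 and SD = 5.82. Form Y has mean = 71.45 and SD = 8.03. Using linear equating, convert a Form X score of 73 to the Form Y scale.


slope = SD_Y / SD_X = 8.03 / 5.82 ~ 1.3797
intercept = mean_Y - slope * mean_X = 71.45 - (8.03 / 5.82) * 40.74 ~ 15.24
Y = slope * X + intercept. To avoid rounding drift from the rounded slope/intercept, evaluate the equivalent form Y = mean_Y + SD_Y * (X - mean_X) / SD_X at full precision:
Y = 71.45 + 8.03 * (73 - 40.74) / 5.82
Y = 71.45 + 8.03 * 32.26 / 5.82
Y = 71.45 + 259.0478 / 5.82
Y = 71.45 + 44.5099
Y = 115.9599

115.9599


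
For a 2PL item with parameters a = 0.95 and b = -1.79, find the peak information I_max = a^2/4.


For 2PL, max info at theta = b = -1.79
I_max = a^2 / 4 = 0.95^2 / 4
= 0.9025 / 4
I_max = 0.2256

0.2256


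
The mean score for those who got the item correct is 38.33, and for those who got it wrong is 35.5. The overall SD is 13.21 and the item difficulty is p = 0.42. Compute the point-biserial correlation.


q = 1 - p = 0.58
rpb = ((M1 - M0) / SD) * sqrt(p * q)
rpb = ((38.33 - 35.5) / 13.21) * sqrt(0.42 * 0.58)
rpb = 0.1057

0.1057


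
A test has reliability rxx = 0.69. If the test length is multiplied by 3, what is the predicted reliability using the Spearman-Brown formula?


r_new = (n * rxx) / (1 + (n-1) * rxx)
r_new = (3 * 0.69) / (1 + 2 * 0.69)
r_new = 2.07 / 2.38
r_new = 0.8697

0.8697


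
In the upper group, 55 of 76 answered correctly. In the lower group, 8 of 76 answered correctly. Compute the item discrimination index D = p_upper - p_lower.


p_upper = 55/76 = 0.7237
p_lower = 8/76 = 0.1053
D = 0.7237 - 0.1053 = 0.6184

0.6184


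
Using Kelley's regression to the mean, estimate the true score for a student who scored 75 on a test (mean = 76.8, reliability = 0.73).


T_est = rxx * X + (1 - rxx) * mean
T_est = 0.73 * 75 + 0.27 * 76.8
T_est = 54.75 + 20.736
T_est = 75.486

75.486


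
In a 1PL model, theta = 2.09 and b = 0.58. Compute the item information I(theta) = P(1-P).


P = 1/(1+exp(-(2.09-0.58))) = 0.8191
I = P*(1-P) = 0.8191 * 0.1809
I = 0.1482

0.1482


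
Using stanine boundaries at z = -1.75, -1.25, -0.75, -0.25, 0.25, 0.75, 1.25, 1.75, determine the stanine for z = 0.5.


Stanine boundaries: [-1.75, -1.25, -0.75, -0.25, 0.25, 0.75, 1.25, 1.75]
z = 0.5
Check each boundary:
  z >= -1.75 -> could be stanine 2
  z >= -1.25 -> could be stanine 3
  z >= -0.75 -> could be stanine 4
  z >= -0.25 -> could be stanine 5
  z >= 0.25 -> could be stanine 6
  z < 0.75
  z < 1.25
  z < 1.75
Highest qualifying boundary gives stanine = 6

6


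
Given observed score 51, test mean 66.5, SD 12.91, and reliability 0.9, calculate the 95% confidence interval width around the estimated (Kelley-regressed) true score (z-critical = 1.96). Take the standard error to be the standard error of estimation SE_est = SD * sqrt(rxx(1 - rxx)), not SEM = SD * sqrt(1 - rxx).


True score estimate = 0.9*51 + 0.1*66.5 = 52.55
SE_est = SD * sqrt(rxx * (1 - rxx)) = 12.91 * sqrt(0.9 * 0.1) = 12.91 * sqrt(0.09) = 3.873
CI = T_est +/- z * SE_est, so width = 2 * z * SE_est = 2 * 1.96 * 3.873
Width = 15.1822

15.1822


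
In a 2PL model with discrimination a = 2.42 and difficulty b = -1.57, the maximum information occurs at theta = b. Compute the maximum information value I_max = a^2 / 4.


For 2PL, max info at theta = b = -1.57
I_max = a^2 / 4 = 2.42^2 / 4
= 5.8564 / 4
I_max = 1.4641

1.4641


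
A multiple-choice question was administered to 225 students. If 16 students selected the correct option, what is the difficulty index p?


Item difficulty p = number correct / total examinees
p = 16 / 225
p = 0.0711

0.0711


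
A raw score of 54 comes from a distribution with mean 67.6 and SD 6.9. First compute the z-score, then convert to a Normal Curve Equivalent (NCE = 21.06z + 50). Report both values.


z = (X - mean) / SD = (54 - 67.6) / 6.9
z = -13.6 / 6.9
z = -1.971
NCE = NCE = 21.06z + 50
Carry z at full precision (z = -13.6 / 6.9) into the conversion:
NCE = 21.06 * (-13.6 / 6.9) + 50 = -286.416 / 6.9 + 50
NCE = -41.5096 + 50
NCE = 8.4904

8.4904


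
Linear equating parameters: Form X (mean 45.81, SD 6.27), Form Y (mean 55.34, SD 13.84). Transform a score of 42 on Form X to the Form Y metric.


slope = SD_Y / SD_X = 13.84 / 6.27 ~ 2.2073
intercept = mean_Y - slope * mean_X = 55.34 - (13.84 / 6.27) * 45.81 ~ -45.7781
Y = slope * X + intercept. To avoid rounding drift from the rounded slope/intercept, evaluate the equivalent form Y = mean_Y + SD_Y * (X - mean_X) / SD_X at full precision:
Y = 55.34 + 13.84 * (42 - 45.81) / 6.27
Y = 55.34 - 13.84 * 3.81 / 6.27
Y = 55.34 - 52.7304 / 6.27
Y = 55.34 - 8.41
Y = 46.93

46.93


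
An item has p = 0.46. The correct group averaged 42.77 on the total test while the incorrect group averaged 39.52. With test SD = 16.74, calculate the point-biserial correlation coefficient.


q = 1 - p = 0.54
rpb = ((M1 - M0) / SD) * sqrt(p * q)
rpb = ((42.77 - 39.52) / 16.74) * sqrt(0.46 * 0.54)
rpb = 0.0968

0.0968


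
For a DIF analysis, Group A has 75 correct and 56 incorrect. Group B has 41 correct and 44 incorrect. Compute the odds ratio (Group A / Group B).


Odds_A = 75/56 = 1.3393
Odds_B = 41/44 = 0.9318
OR = Odds_A / Odds_B = 1.3393 / 0.9318
Exactly, OR = (75 * 44) / (56 * 41) = 3300 / 2296
OR = 1.4373

1.4373


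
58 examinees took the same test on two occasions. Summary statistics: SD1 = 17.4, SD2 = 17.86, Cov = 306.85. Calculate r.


r = cov(X,Y) / (SD_X * SD_Y)
r = 306.85 / (17.4 * 17.86)
r = 306.85 / 310.764
r = 0.9874

0.9874


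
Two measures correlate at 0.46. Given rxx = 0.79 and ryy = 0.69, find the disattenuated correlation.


r_corrected = rxy / sqrt(rxx * ryy)
= 0.46 / sqrt(0.79 * 0.69)
= 0.46 / sqrt(0.5451)
= 0.46 / 0.738309
r_corrected = 0.623

0.623


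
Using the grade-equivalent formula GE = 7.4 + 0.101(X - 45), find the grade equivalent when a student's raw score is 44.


raw - median = 44 - 45 = -1
slope * diff = 0.101 * -1 = -0.101
GE = 7.4 + -0.101
GE = 7.299

7.299


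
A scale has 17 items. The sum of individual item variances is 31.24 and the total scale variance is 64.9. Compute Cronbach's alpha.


alpha = (k/(k-1)) * (1 - sum(si^2)/s_total^2)
= (17/16) * (1 - 31.24/64.9)
alpha = 0.5511

0.5511


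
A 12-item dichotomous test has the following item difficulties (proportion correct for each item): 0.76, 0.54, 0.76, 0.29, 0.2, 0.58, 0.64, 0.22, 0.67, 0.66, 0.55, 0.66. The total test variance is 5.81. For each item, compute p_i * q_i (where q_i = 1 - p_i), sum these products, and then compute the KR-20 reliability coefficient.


For each item, compute p_i * q_i:
  Item 1: 0.76 * 0.24 = 0.1824
  Item 2: 0.54 * 0.46 = 0.2484
  Item 3: 0.76 * 0.24 = 0.1824
  Item 4: 0.29 * 0.71 = 0.2059
  Item 5: 0.2 * 0.8 = 0.16
  Item 6: 0.58 * 0.42 = 0.2436
  Item 7: 0.64 * 0.36 = 0.2304
  Item 8: 0.22 * 0.78 = 0.1716
  Item 9: 0.67 * 0.33 = 0.2211
  Item 10: 0.66 * 0.34 = 0.2244
  Item 11: 0.55 * 0.45 = 0.2475
  Item 12: 0.66 * 0.34 = 0.2244
Sum(p_i * q_i) = 0.1824 + 0.2484 + 0.1824 + 0.2059 + 0.16 + 0.2436 + 0.2304 + 0.1716 + 0.2211 + 0.2244 + 0.2475 + 0.2244 = 2.5421
KR-20 = (k/(k-1)) * (1 - Sum(p_i*q_i) / Var_total)
= (12/11) * (1 - 2.5421/5.81)
= 1.0909 * 0.5625
KR-20 = 0.6136

0.6136


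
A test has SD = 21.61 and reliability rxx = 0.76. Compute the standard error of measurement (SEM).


SEM = SD * sqrt(1 - rxx)
SEM = 21.61 * sqrt(1 - 0.76)
SEM = 21.61 * sqrt(0.24) = 21.61 * 0.489898
SEM = 10.5867

10.5867


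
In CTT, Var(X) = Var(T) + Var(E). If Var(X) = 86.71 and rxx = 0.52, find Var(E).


var_true = rxx * var_obs = 0.52 * 86.71 = 45.0892
var_error = var_obs - var_true
var_error = 86.71 - 45.0892
var_error = 41.6208

41.6208


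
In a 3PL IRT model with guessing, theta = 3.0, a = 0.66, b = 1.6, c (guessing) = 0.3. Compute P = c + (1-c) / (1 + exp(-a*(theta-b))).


logit = 0.66*(3.0 - 1.6) = 0.924
P* = 1/(1 + exp(-0.924)) = 0.7159
P = 0.3 + (1 - 0.3) * 0.7159
P = 0.8011

0.8011


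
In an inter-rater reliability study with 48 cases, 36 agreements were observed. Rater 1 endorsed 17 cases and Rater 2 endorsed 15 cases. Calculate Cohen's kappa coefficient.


P_o = 36/48 = 0.75
P_e = (17*15 + 31*33) / 2304 = 0.554688
kappa = (P_o - P_e) / (1 - P_e)
kappa = (0.75 - 0.554688) / (1 - 0.554688)
kappa = 0.4386

0.4386


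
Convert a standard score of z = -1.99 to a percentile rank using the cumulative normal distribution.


CDF(z) = 0.5 * (1 + erf(z/sqrt(2)))
erf(-1.4071) = -0.9534
CDF = 0.0233
Percentile rank = 0.0233 * 100 = 2.33

2.33


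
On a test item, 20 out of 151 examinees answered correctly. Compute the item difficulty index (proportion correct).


Item difficulty p = number correct / total examinees
p = 20 / 151
p = 0.1325

0.1325


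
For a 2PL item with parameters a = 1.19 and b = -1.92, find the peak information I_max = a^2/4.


For 2PL, max info at theta = b = -1.92
I_max = a^2 / 4 = 1.19^2 / 4
= 1.4161 / 4
I_max = 0.354

0.354


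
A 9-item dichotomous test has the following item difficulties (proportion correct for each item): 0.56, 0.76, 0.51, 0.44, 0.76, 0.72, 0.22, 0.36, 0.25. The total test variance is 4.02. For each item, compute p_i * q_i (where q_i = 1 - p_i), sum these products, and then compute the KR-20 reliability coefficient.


For each item, compute p_i * q_i:
  Item 1: 0.56 * 0.44 = 0.2464
  Item 2: 0.76 * 0.24 = 0.1824
  Item 3: 0.51 * 0.49 = 0.2499
  Item 4: 0.44 * 0.56 = 0.2464
  Item 5: 0.76 * 0.24 = 0.1824
  Item 6: 0.72 * 0.28 = 0.2016
  Item 7: 0.22 * 0.78 = 0.1716
  Item 8: 0.36 * 0.64 = 0.2304
  Item 9: 0.25 * 0.75 = 0.1875
Sum(p_i * q_i) = 0.2464 + 0.1824 + 0.2499 + 0.2464 + 0.1824 + 0.2016 + 0.1716 + 0.2304 + 0.1875 = 1.8986
KR-20 = (k/(k-1)) * (1 - Sum(p_i*q_i) / Var_total)
= (9/8) * (1 - 1.8986/4.02)
= 1.125 * 0.5277
KR-20 = 0.5937

0.5937


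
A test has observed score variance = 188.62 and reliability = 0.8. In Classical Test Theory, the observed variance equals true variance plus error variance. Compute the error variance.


var_true = rxx * var_obs = 0.8 * 188.62 = 150.896
var_error = var_obs - var_true
var_error = 188.62 - 150.896
var_error = 37.724

37.724


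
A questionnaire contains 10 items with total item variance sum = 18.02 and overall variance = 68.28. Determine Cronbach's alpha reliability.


alpha = (k/(k-1)) * (1 - sum(si^2)/s_total^2)
= (10/9) * (1 - 18.02/68.28)
alpha = 0.8179

0.8179


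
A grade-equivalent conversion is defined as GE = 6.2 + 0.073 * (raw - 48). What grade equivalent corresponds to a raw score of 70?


raw - median = 70 - 48 = 22
slope * diff = 0.073 * 22 = 1.606
GE = 6.2 + 1.606
GE = 7.806

7.806


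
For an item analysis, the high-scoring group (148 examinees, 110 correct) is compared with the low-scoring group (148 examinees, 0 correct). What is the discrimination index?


p_upper = 110/148 = 0.7432
p_lower = 0/148 = 0.0
D = 0.7432 - 0.0 = 0.7432

0.7432


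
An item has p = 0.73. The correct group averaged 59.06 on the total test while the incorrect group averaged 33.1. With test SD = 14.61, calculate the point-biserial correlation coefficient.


q = 1 - p = 0.27
rpb = ((M1 - M0) / SD) * sqrt(p * q)
rpb = ((59.06 - 33.1) / 14.61) * sqrt(0.73 * 0.27)
rpb = 0.7889

0.7889


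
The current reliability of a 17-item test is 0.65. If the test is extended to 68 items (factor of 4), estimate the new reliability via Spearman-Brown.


r_new = (n * rxx) / (1 + (n-1) * rxx)
r_new = (4 * 0.65) / (1 + 3 * 0.65)
r_new = 2.6 / 2.95
r_new = 0.8814

0.8814


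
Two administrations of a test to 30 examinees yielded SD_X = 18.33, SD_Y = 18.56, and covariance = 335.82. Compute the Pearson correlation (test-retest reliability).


r = cov(X,Y) / (SD_X * SD_Y)
r = 335.82 / (18.33 * 18.56)
r = 335.82 / 340.2048
r = 0.9871

0.9871


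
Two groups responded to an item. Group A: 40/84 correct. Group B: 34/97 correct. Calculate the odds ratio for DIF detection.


Odds_A = 40/44 = 0.9091
Odds_B = 34/63 = 0.5397
OR = Odds_A / Odds_B = 0.9091 / 0.5397
Exactly, OR = (40 * 63) / (44 * 34) = 2520 / 1496
OR = 1.6845

1.6845


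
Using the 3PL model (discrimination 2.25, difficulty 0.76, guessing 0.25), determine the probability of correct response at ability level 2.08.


logit = 2.25*(2.08 - 0.76) = 2.97
P* = 1/(1 + exp(-2.97)) = 0.9512
P = 0.25 + (1 - 0.25) * 0.9512
P = 0.9634

0.9634


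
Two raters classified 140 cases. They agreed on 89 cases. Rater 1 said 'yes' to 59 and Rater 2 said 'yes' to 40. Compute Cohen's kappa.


P_o = 89/140 = 0.635714
P_e = (59*40 + 81*100) / 19600 = 0.533673
kappa = (P_o - P_e) / (1 - P_e)
kappa = (0.635714 - 0.533673) / (1 - 0.533673)
kappa = 0.2188

0.2188


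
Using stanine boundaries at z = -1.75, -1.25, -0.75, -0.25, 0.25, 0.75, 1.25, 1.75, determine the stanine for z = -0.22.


Stanine boundaries: [-1.75, -1.25, -0.75, -0.25, 0.25, 0.75, 1.25, 1.75]
z = -0.22
Check each boundary:
  z >= -1.75 -> could be stanine 2
  z >= -1.25 -> could be stanine 3
  z >= -0.75 -> could be stanine 4
  z >= -0.25 -> could be stanine 5
  z < 0.25
  z < 0.75
  z < 1.25
  z < 1.75
Highest qualifying boundary gives stanine = 5

5


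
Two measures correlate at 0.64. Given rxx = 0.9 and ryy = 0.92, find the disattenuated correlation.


r_corrected = rxy / sqrt(rxx * ryy)
= 0.64 / sqrt(0.9 * 0.92)
= 0.64 / sqrt(0.828)
= 0.64 / 0.909945
r_corrected = 0.7033

0.7033


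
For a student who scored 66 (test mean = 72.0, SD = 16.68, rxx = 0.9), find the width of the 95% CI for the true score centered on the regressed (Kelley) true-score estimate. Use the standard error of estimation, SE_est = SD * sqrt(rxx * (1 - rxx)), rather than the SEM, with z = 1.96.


True score estimate = 0.9*66 + 0.1*72.0 = 66.6
SE_est = SD * sqrt(rxx * (1 - rxx)) = 16.68 * sqrt(0.9 * 0.1) = 16.68 * sqrt(0.09) = 5.004
CI = T_est +/- z * SE_est, so width = 2 * z * SE_est = 2 * 1.96 * 5.004
Width = 19.6157

19.6157


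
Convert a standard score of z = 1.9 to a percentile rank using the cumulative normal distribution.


CDF(z) = 0.5 * (1 + erf(z/sqrt(2)))
erf(1.3435) = 0.9426
CDF = 0.9713
Percentile rank = 0.9713 * 100 = 97.13

97.13


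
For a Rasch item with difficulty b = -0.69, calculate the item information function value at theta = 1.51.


P = 1/(1+exp(-(1.51--0.69))) = 0.9002
I = P*(1-P) = 0.9002 * 0.0998
I = 0.0898

0.0898


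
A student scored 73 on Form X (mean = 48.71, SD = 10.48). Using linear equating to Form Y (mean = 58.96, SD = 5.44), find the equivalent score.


slope = SD_Y / SD_X = 5.44 / 10.48 ~ 0.5191
intercept = mean_Y - slope * mean_X = 58.96 - (5.44 / 10.48) * 48.71 ~ 33.6754
Y = slope * X + intercept. To avoid rounding drift from the rounded slope/intercept, evaluate the equivalent form Y = mean_Y + SD_Y * (X - mean_X) / SD_X at full precision:
Y = 58.96 + 5.44 * (73 - 48.71) / 10.48
Y = 58.96 + 5.44 * 24.29 / 10.48
Y = 58.96 + 132.1376 / 10.48
Y = 58.96 + 12.6085
Y = 71.5685

71.5685


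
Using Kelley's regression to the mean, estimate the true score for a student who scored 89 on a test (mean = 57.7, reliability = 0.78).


T_est = rxx * X + (1 - rxx) * mean
T_est = 0.78 * 89 + 0.22 * 57.7
T_est = 69.42 + 12.694
T_est = 82.114

82.114


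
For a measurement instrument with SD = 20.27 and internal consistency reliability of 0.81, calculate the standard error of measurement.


SEM = SD * sqrt(1 - rxx)
SEM = 20.27 * sqrt(1 - 0.81)
SEM = 20.27 * sqrt(0.19) = 20.27 * 0.43589
SEM = 8.8355

8.8355


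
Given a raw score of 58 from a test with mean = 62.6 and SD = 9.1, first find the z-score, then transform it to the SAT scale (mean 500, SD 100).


z = (X - mean) / SD = (58 - 62.6) / 9.1
z = -4.6 / 9.1
z = -0.5055
SAT-scale = SAT = 500 + 100z
Carry z at full precision (z = -4.6 / 9.1) into the conversion:
SAT-scale = 500 + 100 * (-4.6 / 9.1) = 500 + -460 / 9.1
SAT-scale = 500 + -50.5495
SAT-scale = 449.4505

449.4505


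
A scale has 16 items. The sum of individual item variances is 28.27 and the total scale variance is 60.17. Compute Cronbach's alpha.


alpha = (k/(k-1)) * (1 - sum(si^2)/s_total^2)
= (16/15) * (1 - 28.27/60.17)
alpha = 0.5655

0.5655


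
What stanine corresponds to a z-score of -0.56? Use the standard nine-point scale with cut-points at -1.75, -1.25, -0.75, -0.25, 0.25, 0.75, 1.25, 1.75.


Stanine boundaries: [-1.75, -1.25, -0.75, -0.25, 0.25, 0.75, 1.25, 1.75]
z = -0.56
Check each boundary:
  z >= -1.75 -> could be stanine 2
  z >= -1.25 -> could be stanine 3
  z >= -0.75 -> could be stanine 4
  z < -0.25
  z < 0.25
  z < 0.75
  z < 1.25
  z < 1.75
Highest qualifying boundary gives stanine = 4

4


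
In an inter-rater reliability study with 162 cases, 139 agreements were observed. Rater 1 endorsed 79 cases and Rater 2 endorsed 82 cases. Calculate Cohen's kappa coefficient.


P_o = 139/162 = 0.858025
P_e = (79*82 + 83*80) / 26244 = 0.499848
kappa = (P_o - P_e) / (1 - P_e)
kappa = (0.858025 - 0.499848) / (1 - 0.499848)
kappa = 0.7161

0.7161


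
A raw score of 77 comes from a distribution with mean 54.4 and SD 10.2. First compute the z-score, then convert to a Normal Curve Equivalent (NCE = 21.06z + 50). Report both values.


z = (X - mean) / SD = (77 - 54.4) / 10.2
z = 22.6 / 10.2
z = 2.2157
NCE = NCE = 21.06z + 50
Carry z at full precision (z = 22.6 / 10.2) into the conversion:
NCE = 21.06 * (22.6 / 10.2) + 50 = 475.956 / 10.2 + 50
NCE = 46.6624 + 50
NCE = 96.6624

96.6624


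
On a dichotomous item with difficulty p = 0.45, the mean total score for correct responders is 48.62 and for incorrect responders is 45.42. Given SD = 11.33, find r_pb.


q = 1 - p = 0.55
rpb = ((M1 - M0) / SD) * sqrt(p * q)
rpb = ((48.62 - 45.42) / 11.33) * sqrt(0.45 * 0.55)
rpb = 0.1405

0.1405


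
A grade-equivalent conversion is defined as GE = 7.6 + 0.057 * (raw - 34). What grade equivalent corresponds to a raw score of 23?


raw - median = 23 - 34 = -11
slope * diff = 0.057 * -11 = -0.627
GE = 7.6 + -0.627
GE = 6.973

6.973


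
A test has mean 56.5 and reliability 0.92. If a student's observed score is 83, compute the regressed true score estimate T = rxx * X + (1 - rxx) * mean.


T_est = rxx * X + (1 - rxx) * mean
T_est = 0.92 * 83 + 0.08 * 56.5
T_est = 76.36 + 4.52
T_est = 80.88

80.88


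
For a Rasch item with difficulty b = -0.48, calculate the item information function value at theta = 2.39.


P = 1/(1+exp(-(2.39--0.48))) = 0.9463
I = P*(1-P) = 0.9463 * 0.0537
I = 0.0508

0.0508


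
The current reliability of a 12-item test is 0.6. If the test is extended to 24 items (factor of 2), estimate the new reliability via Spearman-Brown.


r_new = (n * rxx) / (1 + (n-1) * rxx)
r_new = (2 * 0.6) / (1 + 1 * 0.6)
r_new = 1.2 / 1.6
r_new = 0.75

0.75


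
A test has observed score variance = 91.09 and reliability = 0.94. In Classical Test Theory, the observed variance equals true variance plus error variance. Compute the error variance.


var_true = rxx * var_obs = 0.94 * 91.09 = 85.6246
var_error = var_obs - var_true
var_error = 91.09 - 85.6246
var_error = 5.4654

5.4654


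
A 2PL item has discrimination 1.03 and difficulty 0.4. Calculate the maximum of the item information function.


For 2PL, max info at theta = b = 0.4
I_max = a^2 / 4 = 1.03^2 / 4
= 1.0609 / 4
I_max = 0.2652

0.2652


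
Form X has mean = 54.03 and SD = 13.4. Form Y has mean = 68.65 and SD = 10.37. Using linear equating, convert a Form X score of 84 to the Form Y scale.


slope = SD_Y / SD_X = 10.37 / 13.4 ~ 0.7739
intercept = mean_Y - slope * mean_X = 68.65 - (10.37 / 13.4) * 54.03 ~ 26.8372
Y = slope * X + intercept. To avoid rounding drift from the rounded slope/intercept, evaluate the equivalent form Y = mean_Y + SD_Y * (X - mean_X) / SD_X at full precision:
Y = 68.65 + 10.37 * (84 - 54.03) / 13.4
Y = 68.65 + 10.37 * 29.97 / 13.4
Y = 68.65 + 310.7889 / 13.4
Y = 68.65 + 23.1932
Y = 91.8432

91.8432


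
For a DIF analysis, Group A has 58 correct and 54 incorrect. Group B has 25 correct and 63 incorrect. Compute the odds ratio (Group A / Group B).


Odds_A = 58/54 = 1.0741
Odds_B = 25/63 = 0.3968
OR = Odds_A / Odds_B = 1.0741 / 0.3968
Exactly, OR = (58 * 63) / (54 * 25) = 3654 / 1350
OR = 2.7067

2.7067


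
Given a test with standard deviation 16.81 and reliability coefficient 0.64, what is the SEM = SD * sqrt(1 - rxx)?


SEM = SD * sqrt(1 - rxx)
SEM = 16.81 * sqrt(1 - 0.64)
SEM = 16.81 * sqrt(0.36) = 16.81 * 0.6
SEM = 10.086

10.086


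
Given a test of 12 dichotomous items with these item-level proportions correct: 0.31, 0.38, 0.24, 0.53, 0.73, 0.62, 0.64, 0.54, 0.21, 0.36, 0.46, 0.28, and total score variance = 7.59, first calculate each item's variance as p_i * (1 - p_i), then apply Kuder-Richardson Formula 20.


For each item, compute p_i * q_i:
  Item 1: 0.31 * 0.69 = 0.2139
  Item 2: 0.38 * 0.62 = 0.2356
  Item 3: 0.24 * 0.76 = 0.1824
  Item 4: 0.53 * 0.47 = 0.2491
  Item 5: 0.73 * 0.27 = 0.1971
  Item 6: 0.62 * 0.38 = 0.2356
  Item 7: 0.64 * 0.36 = 0.2304
  Item 8: 0.54 * 0.46 = 0.2484
  Item 9: 0.21 * 0.79 = 0.1659
  Item 10: 0.36 * 0.64 = 0.2304
  Item 11: 0.46 * 0.54 = 0.2484
  Item 12: 0.28 * 0.72 = 0.2016
Sum(p_i * q_i) = 0.2139 + 0.2356 + 0.1824 + 0.2491 + 0.1971 + 0.2356 + 0.2304 + 0.2484 + 0.1659 + 0.2304 + 0.2484 + 0.2016 = 2.6388
KR-20 = (k/(k-1)) * (1 - Sum(p_i*q_i) / Var_total)
= (12/11) * (1 - 2.6388/7.59)
= 1.0909 * 0.6523
KR-20 = 0.7116

0.7116


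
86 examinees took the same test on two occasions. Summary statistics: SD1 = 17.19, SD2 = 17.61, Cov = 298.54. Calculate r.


r = cov(X,Y) / (SD_X * SD_Y)
r = 298.54 / (17.19 * 17.61)
r = 298.54 / 302.7159
r = 0.9862

0.9862


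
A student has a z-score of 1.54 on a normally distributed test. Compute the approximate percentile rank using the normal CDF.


CDF(z) = 0.5 * (1 + erf(z/sqrt(2)))
erf(1.0889) = 0.8764
CDF = 0.9382
Percentile rank = 0.9382 * 100 = 93.82

93.82


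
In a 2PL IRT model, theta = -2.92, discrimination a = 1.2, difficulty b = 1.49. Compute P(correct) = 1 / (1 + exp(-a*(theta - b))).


a*(theta - b) = 1.2 * (-2.92 - 1.49) = -5.292
exp(--5.292) = 198.7405
P = 1 / (1 + 198.7405)
P = 0.005

0.005


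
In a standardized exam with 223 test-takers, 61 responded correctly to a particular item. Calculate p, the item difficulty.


Item difficulty p = number correct / total examinees
p = 61 / 223
p = 0.2735

0.2735


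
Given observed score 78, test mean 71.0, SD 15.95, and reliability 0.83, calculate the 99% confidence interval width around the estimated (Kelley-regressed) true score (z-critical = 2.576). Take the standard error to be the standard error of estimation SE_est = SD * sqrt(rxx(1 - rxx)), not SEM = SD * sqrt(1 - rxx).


True score estimate = 0.83*78 + 0.17*71.0 = 76.81
SE_est = SD * sqrt(rxx * (1 - rxx)) = 15.95 * sqrt(0.83 * 0.17) = 15.95 * sqrt(0.1411) = 5.991343
CI = T_est +/- z * SE_est, so width = 2 * z * SE_est = 2 * 2.576 * 5.991343
Width = 30.8674

30.8674


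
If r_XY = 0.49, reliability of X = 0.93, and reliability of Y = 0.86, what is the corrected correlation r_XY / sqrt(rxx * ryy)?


r_corrected = rxy / sqrt(rxx * ryy)
= 0.49 / sqrt(0.93 * 0.86)
= 0.49 / sqrt(0.7998)
= 0.49 / 0.894315
r_corrected = 0.5479

0.5479


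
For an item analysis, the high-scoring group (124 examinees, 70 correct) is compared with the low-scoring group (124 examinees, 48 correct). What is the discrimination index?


p_upper = 70/124 = 0.5645
p_lower = 48/124 = 0.3871
D = 0.5645 - 0.3871 = 0.1774

0.1774


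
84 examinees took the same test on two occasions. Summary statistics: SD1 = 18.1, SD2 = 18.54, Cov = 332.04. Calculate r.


r = cov(X,Y) / (SD_X * SD_Y)
r = 332.04 / (18.1 * 18.54)
r = 332.04 / 335.574
r = 0.9895

0.9895


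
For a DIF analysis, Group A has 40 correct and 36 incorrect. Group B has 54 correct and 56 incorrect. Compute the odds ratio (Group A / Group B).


Odds_A = 40/36 = 1.1111
Odds_B = 54/56 = 0.9643
OR = Odds_A / Odds_B = 1.1111 / 0.9643
Exactly, OR = (40 * 56) / (36 * 54) = 2240 / 1944
OR = 1.1523

1.1523


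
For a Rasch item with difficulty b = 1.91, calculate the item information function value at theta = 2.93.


P = 1/(1+exp(-(2.93-1.91))) = 0.735
I = P*(1-P) = 0.735 * 0.265
I = 0.1948

0.1948


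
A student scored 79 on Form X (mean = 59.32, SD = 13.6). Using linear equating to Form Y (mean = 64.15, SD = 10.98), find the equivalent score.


slope = SD_Y / SD_X = 10.98 / 13.6 ~ 0.8074
intercept = mean_Y - slope * mean_X = 64.15 - (10.98 / 13.6) * 59.32 ~ 16.2578
Y = slope * X + intercept. To avoid rounding drift from the rounded slope/intercept, evaluate the equivalent form Y = mean_Y + SD_Y * (X - mean_X) / SD_X at full precision:
Y = 64.15 + 10.98 * (79 - 59.32) / 13.6
Y = 64.15 + 10.98 * 19.68 / 13.6
Y = 64.15 + 216.0864 / 13.6
Y = 64.15 + 15.8887
Y = 80.0387

80.0387


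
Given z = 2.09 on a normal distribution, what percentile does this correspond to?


CDF(z) = 0.5 * (1 + erf(z/sqrt(2)))
erf(1.4779) = 0.9634
CDF = 0.9817
Percentile rank = 0.9817 * 100 = 98.17

98.17


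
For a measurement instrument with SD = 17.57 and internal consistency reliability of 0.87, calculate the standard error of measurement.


SEM = SD * sqrt(1 - rxx)
SEM = 17.57 * sqrt(1 - 0.87)
SEM = 17.57 * sqrt(0.13) = 17.57 * 0.360555
SEM = 6.335

6.335


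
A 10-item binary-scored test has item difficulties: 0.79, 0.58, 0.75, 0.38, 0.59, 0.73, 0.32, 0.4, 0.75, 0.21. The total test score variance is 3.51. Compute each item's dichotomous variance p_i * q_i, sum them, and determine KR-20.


For each item, compute p_i * q_i:
  Item 1: 0.79 * 0.21 = 0.1659
  Item 2: 0.58 * 0.42 = 0.2436
  Item 3: 0.75 * 0.25 = 0.1875
  Item 4: 0.38 * 0.62 = 0.2356
  Item 5: 0.59 * 0.41 = 0.2419
  Item 6: 0.73 * 0.27 = 0.1971
  Item 7: 0.32 * 0.68 = 0.2176
  Item 8: 0.4 * 0.6 = 0.24
  Item 9: 0.75 * 0.25 = 0.1875
  Item 10: 0.21 * 0.79 = 0.1659
Sum(p_i * q_i) = 0.1659 + 0.2436 + 0.1875 + 0.2356 + 0.2419 + 0.1971 + 0.2176 + 0.24 + 0.1875 + 0.1659 = 2.0826
KR-20 = (k/(k-1)) * (1 - Sum(p_i*q_i) / Var_total)
= (10/9) * (1 - 2.0826/3.51)
= 1.1111 * 0.4067
KR-20 = 0.4519

0.4519


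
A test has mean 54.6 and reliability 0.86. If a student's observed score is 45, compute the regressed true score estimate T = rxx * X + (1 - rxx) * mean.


T_est = rxx * X + (1 - rxx) * mean
T_est = 0.86 * 45 + 0.14 * 54.6
T_est = 38.7 + 7.644
T_est = 46.344

46.344


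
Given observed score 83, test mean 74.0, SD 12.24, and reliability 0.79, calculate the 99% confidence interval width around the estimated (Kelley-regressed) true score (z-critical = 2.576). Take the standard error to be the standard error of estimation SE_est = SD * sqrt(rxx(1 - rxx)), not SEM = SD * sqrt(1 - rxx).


True score estimate = 0.79*83 + 0.21*74.0 = 81.11
SE_est = SD * sqrt(rxx * (1 - rxx)) = 12.24 * sqrt(0.79 * 0.21) = 12.24 * sqrt(0.1659) = 4.985453
CI = T_est +/- z * SE_est, so width = 2 * z * SE_est = 2 * 2.576 * 4.985453
Width = 25.6851

25.6851


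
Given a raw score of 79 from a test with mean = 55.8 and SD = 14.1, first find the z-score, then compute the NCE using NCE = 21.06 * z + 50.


z = (X - mean) / SD = (79 - 55.8) / 14.1
z = 23.2 / 14.1
z = 1.6454
NCE = NCE = 21.06z + 50
Carry z at full precision (z = 23.2 / 14.1) into the conversion:
NCE = 21.06 * (23.2 / 14.1) + 50 = 488.592 / 14.1 + 50
NCE = 34.6519 + 50
NCE = 84.6519

84.6519


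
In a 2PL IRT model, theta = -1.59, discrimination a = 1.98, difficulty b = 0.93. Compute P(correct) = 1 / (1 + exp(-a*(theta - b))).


a*(theta - b) = 1.98 * (-1.59 - 0.93) = -4.9896
exp(--4.9896) = 146.8777
P = 1 / (1 + 146.8777)
P = 0.0068

0.0068


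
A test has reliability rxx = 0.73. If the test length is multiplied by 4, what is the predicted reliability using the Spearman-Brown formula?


r_new = (n * rxx) / (1 + (n-1) * rxx)
r_new = (4 * 0.73) / (1 + 3 * 0.73)
r_new = 2.92 / 3.19
r_new = 0.9154

0.9154


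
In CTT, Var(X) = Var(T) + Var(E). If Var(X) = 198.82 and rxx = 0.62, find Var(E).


var_true = rxx * var_obs = 0.62 * 198.82 = 123.2684
var_error = var_obs - var_true
var_error = 198.82 - 123.2684
var_error = 75.5516

75.5516


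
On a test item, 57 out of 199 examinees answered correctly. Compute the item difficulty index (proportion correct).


Item difficulty p = number correct / total examinees
p = 57 / 199
p = 0.2864

0.2864


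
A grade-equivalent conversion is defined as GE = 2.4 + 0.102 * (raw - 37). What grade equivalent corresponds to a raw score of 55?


raw - median = 55 - 37 = 18
slope * diff = 0.102 * 18 = 1.836
GE = 2.4 + 1.836
GE = 4.236

4.236


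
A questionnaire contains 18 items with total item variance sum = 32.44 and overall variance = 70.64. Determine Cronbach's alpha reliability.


alpha = (k/(k-1)) * (1 - sum(si^2)/s_total^2)
= (18/17) * (1 - 32.44/70.64)
alpha = 0.5726

0.5726


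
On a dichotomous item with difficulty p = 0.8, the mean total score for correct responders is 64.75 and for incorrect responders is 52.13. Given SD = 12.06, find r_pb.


q = 1 - p = 0.2
rpb = ((M1 - M0) / SD) * sqrt(p * q)
rpb = ((64.75 - 52.13) / 12.06) * sqrt(0.8 * 0.2)
rpb = 0.4186

0.4186


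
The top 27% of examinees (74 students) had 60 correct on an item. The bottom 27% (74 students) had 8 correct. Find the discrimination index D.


p_upper = 60/74 = 0.8108
p_lower = 8/74 = 0.1081
D = 0.8108 - 0.1081 = 0.7027

0.7027


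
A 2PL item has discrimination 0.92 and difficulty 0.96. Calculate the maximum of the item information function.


For 2PL, max info at theta = b = 0.96
I_max = a^2 / 4 = 0.92^2 / 4
= 0.8464 / 4
I_max = 0.2116

0.2116


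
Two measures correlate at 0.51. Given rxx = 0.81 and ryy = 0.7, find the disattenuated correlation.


r_corrected = rxy / sqrt(rxx * ryy)
= 0.51 / sqrt(0.81 * 0.7)
= 0.51 / sqrt(0.567)
= 0.51 / 0.752994
r_corrected = 0.6773

0.6773


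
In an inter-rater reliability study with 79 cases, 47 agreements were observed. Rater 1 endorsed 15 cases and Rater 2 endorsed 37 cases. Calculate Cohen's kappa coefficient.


P_o = 47/79 = 0.594937
P_e = (15*37 + 64*42) / 6241 = 0.519628
kappa = (P_o - P_e) / (1 - P_e)
kappa = (0.594937 - 0.519628) / (1 - 0.519628)
kappa = 0.1568

0.1568


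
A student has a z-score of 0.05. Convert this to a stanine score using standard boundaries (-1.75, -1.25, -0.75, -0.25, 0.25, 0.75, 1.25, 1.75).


Stanine boundaries: [-1.75, -1.25, -0.75, -0.25, 0.25, 0.75, 1.25, 1.75]
z = 0.05
Check each boundary:
  z >= -1.75 -> could be stanine 2
  z >= -1.25 -> could be stanine 3
  z >= -0.75 -> could be stanine 4
  z >= -0.25 -> could be stanine 5
  z < 0.25
  z < 0.75
  z < 1.25
  z < 1.75
Highest qualifying boundary gives stanine = 5

5


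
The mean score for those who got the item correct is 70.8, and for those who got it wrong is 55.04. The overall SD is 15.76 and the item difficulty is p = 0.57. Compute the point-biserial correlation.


q = 1 - p = 0.43
rpb = ((M1 - M0) / SD) * sqrt(p * q)
rpb = ((70.8 - 55.04) / 15.76) * sqrt(0.57 * 0.43)
rpb = 0.4951

0.4951


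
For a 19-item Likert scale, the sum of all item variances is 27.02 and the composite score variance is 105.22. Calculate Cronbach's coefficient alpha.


alpha = (k/(k-1)) * (1 - sum(si^2)/s_total^2)
= (19/18) * (1 - 27.02/105.22)
alpha = 0.7845

0.7845


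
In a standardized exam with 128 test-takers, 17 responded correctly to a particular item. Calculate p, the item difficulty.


Item difficulty p = number correct / total examinees
p = 17 / 128
p = 0.1328

0.1328


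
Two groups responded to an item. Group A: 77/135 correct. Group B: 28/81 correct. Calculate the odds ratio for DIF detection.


Odds_A = 77/58 = 1.3276
Odds_B = 28/53 = 0.5283
OR = Odds_A / Odds_B = 1.3276 / 0.5283
Exactly, OR = (77 * 53) / (58 * 28) = 4081 / 1624
OR = 2.5129

2.5129


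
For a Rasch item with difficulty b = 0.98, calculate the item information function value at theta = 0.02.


P = 1/(1+exp(-(0.02-0.98))) = 0.2769
I = P*(1-P) = 0.2769 * 0.7231
I = 0.2002

0.2002


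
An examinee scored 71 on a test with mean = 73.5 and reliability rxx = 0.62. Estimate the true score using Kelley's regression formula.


T_est = rxx * X + (1 - rxx) * mean
T_est = 0.62 * 71 + 0.38 * 73.5
T_est = 44.02 + 27.93
T_est = 71.95

71.95


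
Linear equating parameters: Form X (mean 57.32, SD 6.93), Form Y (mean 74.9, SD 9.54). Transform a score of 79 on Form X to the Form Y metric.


slope = SD_Y / SD_X = 9.54 / 6.93 ~ 1.3766
intercept = mean_Y - slope * mean_X = 74.9 - (9.54 / 6.93) * 57.32 ~ -4.0081
Y = slope * X + intercept. To avoid rounding drift from the rounded slope/intercept, evaluate the equivalent form Y = mean_Y + SD_Y * (X - mean_X) / SD_X at full precision:
Y = 74.9 + 9.54 * (79 - 57.32) / 6.93
Y = 74.9 + 9.54 * 21.68 / 6.93
Y = 74.9 + 206.8272 / 6.93
Y = 74.9 + 29.8452
Y = 104.7452

104.7452


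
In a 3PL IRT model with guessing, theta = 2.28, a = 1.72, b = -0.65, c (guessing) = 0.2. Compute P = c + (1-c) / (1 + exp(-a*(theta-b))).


logit = 1.72*(2.28 - -0.65) = 5.0396
P* = 1/(1 + exp(-5.0396)) = 0.9936
P = 0.2 + (1 - 0.2) * 0.9936
P = 0.9949

0.9949


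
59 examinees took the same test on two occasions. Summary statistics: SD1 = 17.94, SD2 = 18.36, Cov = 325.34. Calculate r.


r = cov(X,Y) / (SD_X * SD_Y)
r = 325.34 / (17.94 * 18.36)
r = 325.34 / 329.3784
r = 0.9877

0.9877


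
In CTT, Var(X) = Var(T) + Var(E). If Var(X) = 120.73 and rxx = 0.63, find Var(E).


var_true = rxx * var_obs = 0.63 * 120.73 = 76.0599
var_error = var_obs - var_true
var_error = 120.73 - 76.0599
var_error = 44.6701

44.6701


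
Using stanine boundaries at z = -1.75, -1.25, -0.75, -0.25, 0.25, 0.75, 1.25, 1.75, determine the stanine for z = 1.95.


Stanine boundaries: [-1.75, -1.25, -0.75, -0.25, 0.25, 0.75, 1.25, 1.75]
z = 1.95
Check each boundary:
  z >= -1.75 -> could be stanine 2
  z >= -1.25 -> could be stanine 3
  z >= -0.75 -> could be stanine 4
  z >= -0.25 -> could be stanine 5
  z >= 0.25 -> could be stanine 6
  z >= 0.75 -> could be stanine 7
  z >= 1.25 -> could be stanine 8
  z >= 1.75 -> could be stanine 9
Highest qualifying boundary gives stanine = 9

9
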